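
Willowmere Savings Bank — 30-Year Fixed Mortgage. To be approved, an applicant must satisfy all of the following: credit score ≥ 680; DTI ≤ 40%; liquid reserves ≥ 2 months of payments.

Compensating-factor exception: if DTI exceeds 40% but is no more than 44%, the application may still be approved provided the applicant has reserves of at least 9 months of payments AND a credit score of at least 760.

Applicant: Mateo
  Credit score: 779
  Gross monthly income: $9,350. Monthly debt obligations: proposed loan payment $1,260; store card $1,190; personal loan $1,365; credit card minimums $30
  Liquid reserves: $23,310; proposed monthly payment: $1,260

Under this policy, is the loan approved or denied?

Approved

Credit score 779 ≥ 680 (meets base)
Total debts = (1,260 + 1,190 + 1,365 + 30) = 3,845. DTI: 3,845 ÷ 9,350 = 41.1%, over the 40% base limit.
Reserves: 23,310 ÷ 1,260 = 18.5 months (meets 2-month minimum)
DTI 41.1% is within the 40%–44% exception band; checking compensating factors.
Reserves 18.5 ≥ 9 months; credit score 779 ≥ 760.
Both compensating conditions met → exception applies.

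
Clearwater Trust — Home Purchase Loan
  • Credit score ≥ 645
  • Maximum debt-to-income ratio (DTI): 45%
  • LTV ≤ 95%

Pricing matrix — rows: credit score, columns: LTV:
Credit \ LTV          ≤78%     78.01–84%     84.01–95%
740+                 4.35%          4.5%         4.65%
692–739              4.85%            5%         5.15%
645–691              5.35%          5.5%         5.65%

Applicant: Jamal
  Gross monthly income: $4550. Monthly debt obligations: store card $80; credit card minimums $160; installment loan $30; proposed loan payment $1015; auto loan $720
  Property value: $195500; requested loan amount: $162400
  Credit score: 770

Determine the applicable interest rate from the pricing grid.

Credit score 770 ≥ 645; Total monthly debts = (80 + 160 + 30 + 1,015 + 720) = 2,005. DTI = 2,005/4,550 = 44.1% ≤ 45%
LTV = 162,400/195,500 = 83.1% ≤ 95%
Score 770 is in the 740+ band; LTV 83.1% is in the 78.01–84% band → 4.5%.

4.5%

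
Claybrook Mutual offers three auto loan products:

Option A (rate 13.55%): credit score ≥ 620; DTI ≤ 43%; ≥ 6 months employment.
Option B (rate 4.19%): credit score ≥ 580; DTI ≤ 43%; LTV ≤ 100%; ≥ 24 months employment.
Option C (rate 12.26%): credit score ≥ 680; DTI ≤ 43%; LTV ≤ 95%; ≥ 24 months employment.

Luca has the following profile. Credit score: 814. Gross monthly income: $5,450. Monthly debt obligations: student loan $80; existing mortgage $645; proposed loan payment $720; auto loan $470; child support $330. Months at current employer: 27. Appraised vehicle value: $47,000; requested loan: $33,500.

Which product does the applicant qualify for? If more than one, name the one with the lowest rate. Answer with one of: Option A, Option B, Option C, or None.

Total debts = (80 + 645 + 720 + 470 + 330) = 2,245; DTI = 2,245/5,450 = 41.2%.
LTV = 33,500/47,000 = 71.3%.
Option A: score 814 ≥ 620; DTI 41.2% ≤ 43%; employment 27 ≥ 6 mo → qualifies.
Option B: score 814 ≥ 580; DTI 41.2% ≤ 43%; LTV 71.3% ≤ 100%; employment 27 ≥ 24 mo → qualifies.
Option C: score 814 ≥ 680; DTI 41.2% ≤ 43%; LTV 71.3% ≤ 95%; employment 27 ≥ 24 mo → qualifies.
Qualifying: Option A, Option B, Option C. Lowest rate is 4.19% → Option B.

Option B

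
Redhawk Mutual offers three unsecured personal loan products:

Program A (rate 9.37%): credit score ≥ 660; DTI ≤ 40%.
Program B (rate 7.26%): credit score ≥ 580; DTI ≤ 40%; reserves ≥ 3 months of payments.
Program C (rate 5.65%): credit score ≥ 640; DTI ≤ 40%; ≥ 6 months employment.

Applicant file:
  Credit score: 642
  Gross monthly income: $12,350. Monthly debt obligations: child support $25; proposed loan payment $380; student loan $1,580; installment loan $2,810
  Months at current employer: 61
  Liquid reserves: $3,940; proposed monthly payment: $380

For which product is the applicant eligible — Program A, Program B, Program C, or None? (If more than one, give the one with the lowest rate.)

Total debts = (25 + 380 + 1,580 + 2,810) = 4,795; DTI = 4,795/12,350 = 38.8%.
Reserves = 3,940/380 = 10.4 months.
Program A: score 642 < 660; DTI 38.8% ≤ 40% → does not qualify.
Program B: score 642 ≥ 580; DTI 38.8% ≤ 40%; reserves 10.4 ≥ 3 mo → qualifies.
Program C: score 642 ≥ 640; DTI 38.8% ≤ 40%; employment 61 ≥ 6 mo → qualifies.
Qualifying: Program B, Program C. Lowest rate is 5.65% → Program C.

Program C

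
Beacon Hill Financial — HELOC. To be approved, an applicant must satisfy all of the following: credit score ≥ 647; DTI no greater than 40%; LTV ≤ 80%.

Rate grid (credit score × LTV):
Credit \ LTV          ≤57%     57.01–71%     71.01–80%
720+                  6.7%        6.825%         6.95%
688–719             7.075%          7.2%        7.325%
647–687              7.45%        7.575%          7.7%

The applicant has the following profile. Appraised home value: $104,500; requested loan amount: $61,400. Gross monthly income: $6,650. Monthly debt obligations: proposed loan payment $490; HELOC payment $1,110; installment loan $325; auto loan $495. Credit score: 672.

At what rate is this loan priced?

7.575%

Credit score 672 ≥ 647; Total monthly debts = (490 + 1,110 + 325 + 495) = 2,420. Debt-to-income = 2,420/6,650 = 36.4% — meets 40% limit
LTV: 61,400 ÷ 104,500 = 58.8%, within 80% cap
Credit 672 → row 647–687; LTV 58.8% → column 57.01–71%. Grid cell → 7.575%.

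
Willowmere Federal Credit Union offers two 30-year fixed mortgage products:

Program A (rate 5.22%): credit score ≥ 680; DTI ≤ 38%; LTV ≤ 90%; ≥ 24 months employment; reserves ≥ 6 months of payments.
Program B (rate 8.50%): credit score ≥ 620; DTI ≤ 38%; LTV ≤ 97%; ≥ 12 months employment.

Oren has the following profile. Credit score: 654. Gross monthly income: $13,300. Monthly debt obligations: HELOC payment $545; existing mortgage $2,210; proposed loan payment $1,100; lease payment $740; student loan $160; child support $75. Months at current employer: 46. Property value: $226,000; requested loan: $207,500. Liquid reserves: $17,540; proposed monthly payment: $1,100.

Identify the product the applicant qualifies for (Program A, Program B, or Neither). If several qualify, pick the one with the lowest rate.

Program B

Total debts = (545 + 2,210 + 1,100 + 740 + 160 + 75) = 4,830; DTI = 4,830/13,300 = 36.3%.
LTV = 207,500/226,000 = 91.8%.
Reserves = 17,540/1,100 = 15.9 months.
Program A: score 654 < 680; DTI 36.3% ≤ 38%; LTV 91.8% > 90%; employment 46 ≥ 24 mo; reserves 15.9 ≥ 6 mo → does not qualify.
Program B: score 654 ≥ 620; DTI 36.3% ≤ 38%; LTV 91.8% ≤ 97%; employment 46 ≥ 12 mo → qualifies.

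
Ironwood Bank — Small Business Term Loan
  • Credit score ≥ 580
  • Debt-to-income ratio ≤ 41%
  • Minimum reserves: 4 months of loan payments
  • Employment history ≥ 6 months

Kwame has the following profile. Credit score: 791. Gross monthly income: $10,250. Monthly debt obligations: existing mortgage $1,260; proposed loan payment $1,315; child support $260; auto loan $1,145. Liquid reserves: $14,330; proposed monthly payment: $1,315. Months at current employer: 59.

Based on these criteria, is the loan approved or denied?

Approved

Credit score 791 ≥ 580 (meets)
Total monthly debts = (1,260 + 1,315 + 260 + 1,145) = 3,980. DTI: 3,980 ÷ 10,250 = 38.8%, within the 41% cap
Reserves = 14,330/1,315 = 10.9 months ≥ 4
Employment 59 ≥ 6 months
All criteria satisfied.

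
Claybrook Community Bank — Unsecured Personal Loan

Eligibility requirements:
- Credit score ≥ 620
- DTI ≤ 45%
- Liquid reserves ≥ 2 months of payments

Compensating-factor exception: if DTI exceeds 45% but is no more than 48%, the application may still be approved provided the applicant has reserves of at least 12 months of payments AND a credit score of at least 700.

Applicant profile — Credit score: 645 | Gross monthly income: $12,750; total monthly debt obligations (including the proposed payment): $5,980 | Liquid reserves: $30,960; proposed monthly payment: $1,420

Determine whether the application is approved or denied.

Denied

Credit score 645 ≥ 620 (meets base)
DTI = 5,980/12,750 = 46.9% > 45% — standard DTI limit exceeded.
Reserves = 30,960/1,420 = 21.8 months ≥ 2
46.9% falls in the override range (45%–48%), so the compensating-factor test applies.
Override check — reserves: 21.8 mo (ok); score: 645 (below 700).
Override conditions not both satisfied; exception does not apply.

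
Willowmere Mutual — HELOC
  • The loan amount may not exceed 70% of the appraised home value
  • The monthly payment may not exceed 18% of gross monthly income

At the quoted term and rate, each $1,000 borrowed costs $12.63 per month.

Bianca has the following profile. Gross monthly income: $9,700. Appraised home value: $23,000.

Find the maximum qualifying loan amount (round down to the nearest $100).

Payment cap: 18% × $9,700 = $1,746/month.
At $12.63 per $1,000, that supports 1,746/12.63 × 1,000 ≈ $138,242 → $138,200.
LTV cap: 70% × $23,000 = $16,100 → $16,100.
Binding constraint: loan-to-value.

$16,100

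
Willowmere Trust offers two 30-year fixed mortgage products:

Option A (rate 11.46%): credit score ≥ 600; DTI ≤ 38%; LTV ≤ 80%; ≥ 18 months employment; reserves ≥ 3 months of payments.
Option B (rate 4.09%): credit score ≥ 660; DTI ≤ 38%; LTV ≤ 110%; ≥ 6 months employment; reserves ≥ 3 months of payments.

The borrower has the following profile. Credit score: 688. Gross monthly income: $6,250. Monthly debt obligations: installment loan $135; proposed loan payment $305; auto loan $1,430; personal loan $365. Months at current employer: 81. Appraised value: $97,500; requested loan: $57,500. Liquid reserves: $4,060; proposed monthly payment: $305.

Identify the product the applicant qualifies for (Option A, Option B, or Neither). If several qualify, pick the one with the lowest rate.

Option B

Total debts = (135 + 305 + 1,430 + 365) = 2,235; DTI = 2,235/6,250 = 35.8%.
LTV = 57,500/97,500 = 59%.
Reserves = 4,060/305 = 13.3 months.
Option A: score 688 ≥ 600; DTI 35.8% ≤ 38%; LTV 59% ≤ 80%; employment 81 ≥ 18 mo; reserves 13.3 ≥ 3 mo → qualifies.
Option B: score 688 ≥ 660; DTI 35.8% ≤ 38%; LTV 59% ≤ 110%; employment 81 ≥ 6 mo; reserves 13.3 ≥ 3 mo → qualifies.
Qualifying: Option A, Option B. Lowest rate is 4.09% → Option B.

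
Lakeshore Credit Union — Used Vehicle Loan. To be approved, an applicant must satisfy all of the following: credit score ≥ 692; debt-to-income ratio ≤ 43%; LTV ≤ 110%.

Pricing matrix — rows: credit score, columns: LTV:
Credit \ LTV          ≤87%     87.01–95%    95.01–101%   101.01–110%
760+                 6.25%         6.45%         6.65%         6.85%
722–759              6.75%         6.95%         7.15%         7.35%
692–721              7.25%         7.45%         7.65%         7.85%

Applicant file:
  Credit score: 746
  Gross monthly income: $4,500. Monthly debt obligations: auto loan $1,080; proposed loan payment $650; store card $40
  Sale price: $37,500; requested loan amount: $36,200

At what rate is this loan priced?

Credit score 746 ≥ 692; Total monthly debts = (1,080 + 650 + 40) = 1,770. DTI = 1,770/4,500 = 39.3% ≤ 43%
LTV: 36,200 ÷ 37,500 = 96.5%, within 110% cap
Score 746 is in the 722–759 band; LTV 96.5% is in the 95.01–101% band → 7.15%.

7.15%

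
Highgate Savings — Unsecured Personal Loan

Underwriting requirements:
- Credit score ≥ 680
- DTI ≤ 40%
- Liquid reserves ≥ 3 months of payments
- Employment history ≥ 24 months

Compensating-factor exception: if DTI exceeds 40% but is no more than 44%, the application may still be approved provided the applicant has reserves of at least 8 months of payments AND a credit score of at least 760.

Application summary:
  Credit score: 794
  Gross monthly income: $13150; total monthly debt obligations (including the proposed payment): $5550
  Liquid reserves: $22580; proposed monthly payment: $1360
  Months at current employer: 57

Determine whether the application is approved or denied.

Credit score 794 ≥ 680 (meets base)
DTI: 5,550 ÷ 13,150 = 42.2%, over the 40% base limit.
Reserves: 22,580 ÷ 1,360 = 16.6 months (meets 3-month minimum)
Employment 57 ≥ 24 months
42.2% falls in the override range (40%–44%), so the compensating-factor test applies.
Reserves 16.6 ≥ 8 months; credit score 794 ≥ 760.
Both override conditions satisfied; DTI exception granted.

Approved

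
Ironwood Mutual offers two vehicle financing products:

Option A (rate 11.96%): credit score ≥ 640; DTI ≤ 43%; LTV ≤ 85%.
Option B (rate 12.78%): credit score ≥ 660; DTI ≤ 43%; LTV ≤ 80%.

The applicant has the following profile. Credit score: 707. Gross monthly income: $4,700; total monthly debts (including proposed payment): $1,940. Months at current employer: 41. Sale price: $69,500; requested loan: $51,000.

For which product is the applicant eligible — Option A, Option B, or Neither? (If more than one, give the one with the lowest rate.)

DTI = 1,940/4,700 = 41.3%.
LTV = 51,000/69,500 = 73.4%.
Option A: score 707 ≥ 640; DTI 41.3% ≤ 43%; LTV 73.4% ≤ 85% → qualifies.
Option B: score 707 ≥ 660; DTI 41.3% ≤ 43%; LTV 73.4% ≤ 80% → qualifies.
Qualifying: Option A, Option B. Lowest rate is 11.96% → Option A.

Option A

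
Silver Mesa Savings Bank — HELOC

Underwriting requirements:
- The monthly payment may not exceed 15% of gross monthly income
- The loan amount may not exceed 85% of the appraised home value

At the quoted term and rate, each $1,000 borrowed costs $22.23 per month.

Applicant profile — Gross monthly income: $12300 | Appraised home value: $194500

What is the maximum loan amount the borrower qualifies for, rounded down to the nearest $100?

Payment cap: 15% × $12,300 = $1,845/month.
At $22.23 per $1,000, that supports 1,845/22.23 × 1,000 ≈ $82,995 → $82,900.
LTV cap: 85% × $194,500 = $165,325 → $165,300.
Binding constraint: payment-to-income.

$82,900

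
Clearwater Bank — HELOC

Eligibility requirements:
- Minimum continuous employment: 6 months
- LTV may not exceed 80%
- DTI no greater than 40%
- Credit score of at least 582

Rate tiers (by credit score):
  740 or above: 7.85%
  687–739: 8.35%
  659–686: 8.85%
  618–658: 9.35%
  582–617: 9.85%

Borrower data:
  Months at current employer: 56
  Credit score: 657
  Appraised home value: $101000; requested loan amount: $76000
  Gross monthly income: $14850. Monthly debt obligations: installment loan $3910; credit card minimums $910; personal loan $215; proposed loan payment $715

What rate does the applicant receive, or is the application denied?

Approved at 9.35%

Credit score 657 ≥ 582 (meets minimum)
LTV = 76,000/101,000 = 75.2% ≤ 80%
Employment 56 ≥ 6 months
Total monthly debts = (3,910 + 910 + 215 + 715) = 5,750. DTI: 5,750 ÷ 14,850 = 38.7%, within the 40% cap
All requirements met. Score 657 falls in the 618–658 tier → 9.35%.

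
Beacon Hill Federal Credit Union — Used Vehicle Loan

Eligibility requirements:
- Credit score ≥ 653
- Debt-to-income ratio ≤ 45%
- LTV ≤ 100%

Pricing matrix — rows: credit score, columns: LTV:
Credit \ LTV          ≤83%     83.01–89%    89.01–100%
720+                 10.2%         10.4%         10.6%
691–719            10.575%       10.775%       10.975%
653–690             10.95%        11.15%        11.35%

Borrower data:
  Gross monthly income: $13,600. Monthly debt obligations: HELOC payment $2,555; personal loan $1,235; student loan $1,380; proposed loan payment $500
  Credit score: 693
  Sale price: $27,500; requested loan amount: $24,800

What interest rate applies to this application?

10.975%

Credit score 693 ≥ 653; Total monthly debts = (2,555 + 1,235 + 1,380 + 500) = 5,670. DTI = 5,670/13,600 = 41.7% ≤ 45%
LTV: 24,800 ÷ 27,500 = 90.2%, within 100% cap
Row: 693 falls in 691–719. Column: 90.2% falls in 89.01–100%. Rate = 10.975%.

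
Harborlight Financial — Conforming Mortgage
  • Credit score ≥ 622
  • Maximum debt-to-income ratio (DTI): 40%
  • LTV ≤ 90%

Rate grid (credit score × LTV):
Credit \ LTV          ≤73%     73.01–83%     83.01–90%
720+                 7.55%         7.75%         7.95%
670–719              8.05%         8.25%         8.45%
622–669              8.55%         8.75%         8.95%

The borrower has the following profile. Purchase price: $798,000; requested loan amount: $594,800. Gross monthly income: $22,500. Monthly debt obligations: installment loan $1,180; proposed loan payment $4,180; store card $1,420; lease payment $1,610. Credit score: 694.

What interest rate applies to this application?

Credit score 694 ≥ 622; Total monthly debts = (1,180 + 4,180 + 1,420 + 1,610) = 8,390. Debt-to-income = 8,390/22,500 = 37.3% — meets 40% limit
Loan-to-value = 594,800/798,000 = 74.5% — pass (90% max)
Credit 694 → row 670–719; LTV 74.5% → column 73.01–83%. Grid cell → 8.25%.

8.25%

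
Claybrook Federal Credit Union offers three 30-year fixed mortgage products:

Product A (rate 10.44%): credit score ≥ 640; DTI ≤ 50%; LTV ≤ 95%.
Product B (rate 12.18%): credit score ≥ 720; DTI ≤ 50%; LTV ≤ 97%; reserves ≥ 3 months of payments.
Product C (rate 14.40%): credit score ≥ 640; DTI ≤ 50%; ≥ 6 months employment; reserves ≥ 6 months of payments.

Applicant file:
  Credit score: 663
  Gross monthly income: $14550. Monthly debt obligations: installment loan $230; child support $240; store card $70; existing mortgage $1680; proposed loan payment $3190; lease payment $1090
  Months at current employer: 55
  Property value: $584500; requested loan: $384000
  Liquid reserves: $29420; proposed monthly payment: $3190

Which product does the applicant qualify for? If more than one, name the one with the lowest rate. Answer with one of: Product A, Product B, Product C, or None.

Total debts = (230 + 240 + 70 + 1,680 + 3,190 + 1,090) = 6,500; DTI = 6,500/14,550 = 44.7%.
LTV = 384,000/584,500 = 65.7%.
Reserves = 29,420/3,190 = 9.2 months.
Product A: score 663 ≥ 640; DTI 44.7% ≤ 50%; LTV 65.7% ≤ 95% → qualifies.
Product B: score 663 < 720; DTI 44.7% ≤ 50%; LTV 65.7% ≤ 97%; reserves 9.2 ≥ 3 mo → does not qualify.
Product C: score 663 ≥ 640; DTI 44.7% ≤ 50%; employment 55 ≥ 6 mo; reserves 9.2 ≥ 6 mo → qualifies.
Qualifying: Product A, Product C. Lowest rate is 10.44% → Product A.

Product A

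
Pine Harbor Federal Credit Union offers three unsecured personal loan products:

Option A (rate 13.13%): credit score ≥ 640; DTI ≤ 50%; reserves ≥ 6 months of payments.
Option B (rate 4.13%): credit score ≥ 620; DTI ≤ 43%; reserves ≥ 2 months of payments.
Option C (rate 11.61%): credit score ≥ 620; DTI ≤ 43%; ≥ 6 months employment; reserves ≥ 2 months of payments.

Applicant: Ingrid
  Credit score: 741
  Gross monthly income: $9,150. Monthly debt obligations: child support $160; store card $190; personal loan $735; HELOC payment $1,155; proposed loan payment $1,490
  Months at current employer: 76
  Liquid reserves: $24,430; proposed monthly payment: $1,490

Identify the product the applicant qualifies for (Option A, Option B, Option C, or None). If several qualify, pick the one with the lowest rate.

Total debts = (160 + 190 + 735 + 1,155 + 1,490) = 3,730; DTI = 3,730/9,150 = 40.8%.
Reserves = 24,430/1,490 = 16.4 months.
Option A: score 741 ≥ 640; DTI 40.8% ≤ 50%; reserves 16.4 ≥ 6 mo → qualifies.
Option B: score 741 ≥ 620; DTI 40.8% ≤ 43%; reserves 16.4 ≥ 2 mo → qualifies.
Option C: score 741 ≥ 620; DTI 40.8% ≤ 43%; employment 76 ≥ 6 mo; reserves 16.4 ≥ 2 mo → qualifies.
Qualifying: Option A, Option B, Option C. Lowest rate is 4.13% → Option B.

Option B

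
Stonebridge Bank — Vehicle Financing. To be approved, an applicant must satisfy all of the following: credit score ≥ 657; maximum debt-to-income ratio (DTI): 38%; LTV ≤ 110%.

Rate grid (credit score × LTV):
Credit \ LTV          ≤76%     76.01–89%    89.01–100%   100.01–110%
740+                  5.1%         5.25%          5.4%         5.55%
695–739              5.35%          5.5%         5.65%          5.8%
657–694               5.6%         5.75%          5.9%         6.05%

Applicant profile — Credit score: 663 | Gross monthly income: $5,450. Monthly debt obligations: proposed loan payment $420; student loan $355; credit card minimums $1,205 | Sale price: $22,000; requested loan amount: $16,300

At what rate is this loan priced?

Credit score 663 ≥ 657; Total monthly debts = (420 + 355 + 1,205) = 1,980. DTI: 1,980 ÷ 5,450 = 36.3%, within the 38% cap
Loan-to-value = 16,300/22,000 = 74.1% — pass (110% max)
Score 663 is in the 657–694 band; LTV 74.1% is in the ≤76% band → 5.6%.

5.6%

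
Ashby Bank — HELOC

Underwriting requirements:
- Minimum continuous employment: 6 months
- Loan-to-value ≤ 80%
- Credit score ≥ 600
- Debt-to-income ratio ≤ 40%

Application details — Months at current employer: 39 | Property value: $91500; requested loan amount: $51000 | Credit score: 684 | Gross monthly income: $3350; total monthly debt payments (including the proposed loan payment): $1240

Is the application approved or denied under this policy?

Employment 39 ≥ 6 months
LTV: 51,000 ÷ 91,500 = 55.7%, within 80% cap
Credit score 684 ≥ 600 (meets)
DTI: 1,240 ÷ 3,350 = 37%, within the 40% cap
All criteria satisfied.

Approved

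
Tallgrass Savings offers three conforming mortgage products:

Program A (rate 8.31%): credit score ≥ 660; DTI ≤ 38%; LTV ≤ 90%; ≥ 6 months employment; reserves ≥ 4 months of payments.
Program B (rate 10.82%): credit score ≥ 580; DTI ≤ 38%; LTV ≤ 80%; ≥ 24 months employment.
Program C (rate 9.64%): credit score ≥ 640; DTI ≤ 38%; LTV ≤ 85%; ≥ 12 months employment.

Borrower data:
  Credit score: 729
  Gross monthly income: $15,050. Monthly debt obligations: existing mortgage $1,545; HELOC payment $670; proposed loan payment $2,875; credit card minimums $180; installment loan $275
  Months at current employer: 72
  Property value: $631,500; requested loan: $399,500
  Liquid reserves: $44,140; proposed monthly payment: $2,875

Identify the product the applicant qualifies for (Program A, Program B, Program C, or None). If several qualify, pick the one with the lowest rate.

Program A

Total debts = (1,545 + 670 + 2,875 + 180 + 275) = 5,545; DTI = 5,545/15,050 = 36.8%.
LTV = 399,500/631,500 = 63.3%.
Reserves = 44,140/2,875 = 15.4 months.
Program A: score 729 ≥ 660; DTI 36.8% ≤ 38%; LTV 63.3% ≤ 90%; employment 72 ≥ 6 mo; reserves 15.4 ≥ 4 mo → qualifies.
Program B: score 729 ≥ 580; DTI 36.8% ≤ 38%; LTV 63.3% ≤ 80%; employment 72 ≥ 24 mo → qualifies.
Program C: score 729 ≥ 640; DTI 36.8% ≤ 38%; LTV 63.3% ≤ 85%; employment 72 ≥ 12 mo → qualifies.
Qualifying: Program A, Program B, Program C. Lowest rate is 8.31% → Program A.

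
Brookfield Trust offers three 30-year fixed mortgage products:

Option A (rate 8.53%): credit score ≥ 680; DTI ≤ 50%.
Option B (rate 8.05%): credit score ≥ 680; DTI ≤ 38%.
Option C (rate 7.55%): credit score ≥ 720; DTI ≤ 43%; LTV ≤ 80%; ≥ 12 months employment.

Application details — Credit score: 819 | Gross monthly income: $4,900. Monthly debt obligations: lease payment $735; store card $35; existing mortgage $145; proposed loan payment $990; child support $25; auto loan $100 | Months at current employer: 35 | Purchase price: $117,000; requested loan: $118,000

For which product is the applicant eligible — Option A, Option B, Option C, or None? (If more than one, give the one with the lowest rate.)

Total debts = (735 + 35 + 145 + 990 + 25 + 100) = 2,030; DTI = 2,030/4,900 = 41.4%.
LTV = 118,000/117,000 = 100.9%.
Option A: score 819 ≥ 680; DTI 41.4% ≤ 50% → qualifies.
Option B: score 819 ≥ 680; DTI 41.4% > 38% → does not qualify.
Option C: score 819 ≥ 720; DTI 41.4% ≤ 43%; LTV 100.9% > 80%; employment 35 ≥ 12 mo → does not qualify.

Option A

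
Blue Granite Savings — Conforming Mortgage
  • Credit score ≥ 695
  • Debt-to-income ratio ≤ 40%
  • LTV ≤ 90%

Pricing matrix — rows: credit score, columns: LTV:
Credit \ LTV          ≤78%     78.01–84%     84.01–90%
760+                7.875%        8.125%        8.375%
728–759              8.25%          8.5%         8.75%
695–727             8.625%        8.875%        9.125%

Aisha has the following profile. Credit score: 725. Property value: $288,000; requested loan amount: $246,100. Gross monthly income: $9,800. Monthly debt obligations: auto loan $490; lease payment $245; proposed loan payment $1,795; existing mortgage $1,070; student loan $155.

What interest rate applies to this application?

9.125%

Credit score 725 ≥ 695; Total monthly debts = (490 + 245 + 1,795 + 1,070 + 155) = 3,755. DTI: 3,755 ÷ 9,800 = 38.3%, within the 40% cap
LTV = 246,100/288,000 = 85.5% ≤ 90%
Credit 725 → row 695–727; LTV 85.5% → column 84.01–90%. Grid cell → 9.125%.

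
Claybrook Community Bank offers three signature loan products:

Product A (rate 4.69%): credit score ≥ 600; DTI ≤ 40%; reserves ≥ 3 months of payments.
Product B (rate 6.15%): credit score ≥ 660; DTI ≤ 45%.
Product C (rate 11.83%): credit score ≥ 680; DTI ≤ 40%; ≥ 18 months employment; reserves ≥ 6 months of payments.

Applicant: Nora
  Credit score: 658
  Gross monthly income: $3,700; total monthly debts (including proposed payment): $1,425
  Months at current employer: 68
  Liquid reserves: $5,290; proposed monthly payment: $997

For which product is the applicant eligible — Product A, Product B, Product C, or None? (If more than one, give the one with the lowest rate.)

DTI = 1,425/3,700 = 38.5%.
Reserves = 5,290/997 = 5.3 months.
Product A: score 658 ≥ 600; DTI 38.5% ≤ 40%; reserves 5.3 ≥ 3 mo → qualifies.
Product B: score 658 < 660; DTI 38.5% ≤ 45% → does not qualify.
Product C: score 658 < 680; DTI 38.5% ≤ 40%; employment 68 ≥ 18 mo; reserves 5.3 < 6 mo → does not qualify.

Product A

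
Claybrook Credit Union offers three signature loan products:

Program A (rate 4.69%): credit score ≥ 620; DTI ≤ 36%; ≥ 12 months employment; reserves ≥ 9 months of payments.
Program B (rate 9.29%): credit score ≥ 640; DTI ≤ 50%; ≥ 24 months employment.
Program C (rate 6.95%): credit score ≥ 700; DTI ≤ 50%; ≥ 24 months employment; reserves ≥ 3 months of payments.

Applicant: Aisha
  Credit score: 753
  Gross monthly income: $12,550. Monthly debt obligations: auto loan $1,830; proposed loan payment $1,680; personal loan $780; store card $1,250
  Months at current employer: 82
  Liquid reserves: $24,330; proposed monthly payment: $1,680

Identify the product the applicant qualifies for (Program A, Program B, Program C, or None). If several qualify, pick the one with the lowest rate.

Total debts = (1,830 + 1,680 + 780 + 1,250) = 5,540; DTI = 5,540/12,550 = 44.1%.
Reserves = 24,330/1,680 = 14.5 months.
Program A: score 753 ≥ 620; DTI 44.1% > 36%; employment 82 ≥ 12 mo; reserves 14.5 ≥ 9 mo → does not qualify.
Program B: score 753 ≥ 640; DTI 44.1% ≤ 50%; employment 82 ≥ 24 mo → qualifies.
Program C: score 753 ≥ 700; DTI 44.1% ≤ 50%; employment 82 ≥ 24 mo; reserves 14.5 ≥ 3 mo → qualifies.
Qualifying: Program B, Program C. Lowest rate is 6.95% → Program C.

Program C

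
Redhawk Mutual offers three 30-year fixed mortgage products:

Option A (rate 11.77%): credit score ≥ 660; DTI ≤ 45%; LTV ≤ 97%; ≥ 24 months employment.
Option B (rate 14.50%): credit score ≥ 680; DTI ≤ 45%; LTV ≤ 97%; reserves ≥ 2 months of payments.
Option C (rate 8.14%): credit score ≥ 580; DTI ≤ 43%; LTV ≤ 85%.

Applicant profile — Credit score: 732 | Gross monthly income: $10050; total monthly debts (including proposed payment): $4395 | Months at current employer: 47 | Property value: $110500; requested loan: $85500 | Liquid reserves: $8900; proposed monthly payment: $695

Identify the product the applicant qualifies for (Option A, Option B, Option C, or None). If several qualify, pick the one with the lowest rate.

Option A

DTI = 4,395/10,050 = 43.7%.
LTV = 85,500/110,500 = 77.4%.
Reserves = 8,900/695 = 12.8 months.
Option A: score 732 ≥ 660; DTI 43.7% ≤ 45%; LTV 77.4% ≤ 97%; employment 47 ≥ 24 mo → qualifies.
Option B: score 732 ≥ 680; DTI 43.7% ≤ 45%; LTV 77.4% ≤ 97%; reserves 12.8 ≥ 2 mo → qualifies.
Option C: score 732 ≥ 580; DTI 43.7% > 43%; LTV 77.4% ≤ 85% → does not qualify.
Qualifying: Option A, Option B. Lowest rate is 11.77% → Option A.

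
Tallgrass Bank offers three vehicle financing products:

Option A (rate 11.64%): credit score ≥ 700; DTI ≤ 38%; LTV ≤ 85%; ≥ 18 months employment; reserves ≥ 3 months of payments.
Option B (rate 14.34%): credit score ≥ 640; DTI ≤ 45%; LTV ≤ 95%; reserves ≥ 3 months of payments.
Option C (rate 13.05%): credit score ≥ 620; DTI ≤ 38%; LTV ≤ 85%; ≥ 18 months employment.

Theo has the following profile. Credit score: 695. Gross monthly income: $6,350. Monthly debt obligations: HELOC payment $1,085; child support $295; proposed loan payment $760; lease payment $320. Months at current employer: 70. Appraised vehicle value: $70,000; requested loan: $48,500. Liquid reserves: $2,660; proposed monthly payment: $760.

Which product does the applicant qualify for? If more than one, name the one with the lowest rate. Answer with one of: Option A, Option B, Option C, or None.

Option B

Total debts = (1,085 + 295 + 760 + 320) = 2,460; DTI = 2,460/6,350 = 38.7%.
LTV = 48,500/70,000 = 69.3%.
Reserves = 2,660/760 = 3.5 months.
Option A: score 695 < 700; DTI 38.7% > 38%; LTV 69.3% ≤ 85%; employment 70 ≥ 18 mo; reserves 3.5 ≥ 3 mo → does not qualify.
Option B: score 695 ≥ 640; DTI 38.7% ≤ 45%; LTV 69.3% ≤ 95%; reserves 3.5 ≥ 3 mo → qualifies.
Option C: score 695 ≥ 620; DTI 38.7% > 38%; LTV 69.3% ≤ 85%; employment 70 ≥ 18 mo → does not qualify.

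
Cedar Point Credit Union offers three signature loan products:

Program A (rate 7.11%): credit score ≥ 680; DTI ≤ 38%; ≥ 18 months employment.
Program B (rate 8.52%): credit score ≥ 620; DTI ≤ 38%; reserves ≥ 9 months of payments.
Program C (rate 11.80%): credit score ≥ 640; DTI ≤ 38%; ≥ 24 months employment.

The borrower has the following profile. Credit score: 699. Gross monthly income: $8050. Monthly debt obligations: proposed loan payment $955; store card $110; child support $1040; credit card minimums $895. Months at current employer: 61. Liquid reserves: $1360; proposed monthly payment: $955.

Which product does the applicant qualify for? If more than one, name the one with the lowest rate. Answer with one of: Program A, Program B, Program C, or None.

Program A

Total debts = (955 + 110 + 1,040 + 895) = 3,000; DTI = 3,000/8,050 = 37.3%.
Reserves = 1,360/955 = 1.4 months.
Program A: score 699 ≥ 680; DTI 37.3% ≤ 38%; employment 61 ≥ 18 mo → qualifies.
Program B: score 699 ≥ 620; DTI 37.3% ≤ 38%; reserves 1.4 < 9 mo → does not qualify.
Program C: score 699 ≥ 640; DTI 37.3% ≤ 38%; employment 61 ≥ 24 mo → qualifies.
Qualifying: Program A, Program C. Lowest rate is 7.11% → Program A.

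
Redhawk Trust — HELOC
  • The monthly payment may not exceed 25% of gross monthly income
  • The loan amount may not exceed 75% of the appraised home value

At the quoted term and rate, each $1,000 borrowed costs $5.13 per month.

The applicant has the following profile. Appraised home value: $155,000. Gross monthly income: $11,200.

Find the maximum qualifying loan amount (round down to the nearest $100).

$116,200

Payment cap: 25% × $11,200 = $2,800/month.
At $5.13 per $1,000, that supports 2,800/5.13 × 1,000 ≈ $545,808 → $545,800.
LTV cap: 75% × $155,000 = $116,250 → $116,200.
Binding constraint: loan-to-value.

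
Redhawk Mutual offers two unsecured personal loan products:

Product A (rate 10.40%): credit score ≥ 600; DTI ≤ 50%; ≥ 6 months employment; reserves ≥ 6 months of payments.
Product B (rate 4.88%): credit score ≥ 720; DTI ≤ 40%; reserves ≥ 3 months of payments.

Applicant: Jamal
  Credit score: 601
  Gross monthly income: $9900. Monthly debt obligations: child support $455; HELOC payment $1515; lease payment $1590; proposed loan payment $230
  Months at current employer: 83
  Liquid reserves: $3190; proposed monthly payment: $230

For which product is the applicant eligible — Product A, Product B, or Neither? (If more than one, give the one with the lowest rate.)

Product A

Total debts = (455 + 1,515 + 1,590 + 230) = 3,790; DTI = 3,790/9,900 = 38.3%.
Reserves = 3,190/230 = 13.9 months.
Product A: score 601 ≥ 600; DTI 38.3% ≤ 50%; employment 83 ≥ 6 mo; reserves 13.9 ≥ 6 mo → qualifies.
Product B: score 601 < 720; DTI 38.3% ≤ 40%; reserves 13.9 ≥ 3 mo → does not qualify.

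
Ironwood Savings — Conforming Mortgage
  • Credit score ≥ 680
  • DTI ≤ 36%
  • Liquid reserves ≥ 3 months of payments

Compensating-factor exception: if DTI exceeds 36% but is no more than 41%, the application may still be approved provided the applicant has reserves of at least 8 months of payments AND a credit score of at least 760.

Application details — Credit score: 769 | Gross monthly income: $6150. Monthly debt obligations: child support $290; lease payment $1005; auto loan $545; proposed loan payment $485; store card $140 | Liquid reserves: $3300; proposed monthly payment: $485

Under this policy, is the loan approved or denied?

Credit score 769 ≥ 680 (meets base)
Total debts = (290 + 1,005 + 545 + 485 + 140) = 2,465. DTI: 2,465 ÷ 6,150 = 40.1%, over the 36% base limit.
Reserves = 3,300/485 = 6.8 months ≥ 3
40.1% falls in the override range (36%–41%), so the compensating-factor test applies.
Override check — reserves: 6.8 mo (short of 8); score: 769 (ok).
Override conditions not both satisfied; exception does not apply.

Denied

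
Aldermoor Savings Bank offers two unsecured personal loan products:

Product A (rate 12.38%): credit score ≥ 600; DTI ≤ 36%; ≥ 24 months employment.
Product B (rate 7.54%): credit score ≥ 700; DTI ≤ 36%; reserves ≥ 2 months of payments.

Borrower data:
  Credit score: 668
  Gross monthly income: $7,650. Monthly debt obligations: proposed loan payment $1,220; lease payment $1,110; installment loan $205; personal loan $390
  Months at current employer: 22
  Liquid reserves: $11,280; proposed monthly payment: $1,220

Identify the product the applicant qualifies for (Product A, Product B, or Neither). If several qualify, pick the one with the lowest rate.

Total debts = (1,220 + 1,110 + 205 + 390) = 2,925; DTI = 2,925/7,650 = 38.2%.
Reserves = 11,280/1,220 = 9.2 months.
Product A: score 668 ≥ 600; DTI 38.2% > 36%; employment 22 < 24 mo → does not qualify.
Product B: score 668 < 700; DTI 38.2% > 36%; reserves 9.2 ≥ 2 mo → does not qualify.

Neither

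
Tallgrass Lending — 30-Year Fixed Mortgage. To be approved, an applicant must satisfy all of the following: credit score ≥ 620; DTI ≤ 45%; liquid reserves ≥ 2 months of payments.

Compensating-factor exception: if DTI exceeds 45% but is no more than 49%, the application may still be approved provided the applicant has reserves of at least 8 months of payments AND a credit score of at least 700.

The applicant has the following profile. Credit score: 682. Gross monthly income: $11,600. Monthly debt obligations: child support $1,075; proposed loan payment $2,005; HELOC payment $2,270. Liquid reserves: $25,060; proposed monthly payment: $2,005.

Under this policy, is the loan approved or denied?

Denied

Credit score 682 ≥ 620 (meets base)
Total debts = (1,075 + 2,005 + 2,270) = 5,350. DTI = 5,350/11,600 = 46.1% > 45% — standard DTI limit exceeded.
Reserves: 25,060 ÷ 2,005 = 12.5 months (meets 2-month minimum)
46.1% falls in the override range (45%–49%), so the compensating-factor test applies.
Reserves 12.5 ≥ 8 months; credit score 682 < 700.
Override conditions not both satisfied; exception does not apply.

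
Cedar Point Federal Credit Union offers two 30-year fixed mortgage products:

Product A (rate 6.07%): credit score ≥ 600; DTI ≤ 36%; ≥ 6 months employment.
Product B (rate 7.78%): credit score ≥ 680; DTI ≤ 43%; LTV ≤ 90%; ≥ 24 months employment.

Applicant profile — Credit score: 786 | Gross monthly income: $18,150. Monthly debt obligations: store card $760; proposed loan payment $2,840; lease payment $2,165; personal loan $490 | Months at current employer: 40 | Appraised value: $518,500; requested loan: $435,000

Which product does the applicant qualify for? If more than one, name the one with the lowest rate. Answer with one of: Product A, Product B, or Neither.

Product A

Total debts = (760 + 2,840 + 2,165 + 490) = 6,255; DTI = 6,255/18,150 = 34.5%.
LTV = 435,000/518,500 = 83.9%.
Product A: score 786 ≥ 600; DTI 34.5% ≤ 36%; employment 40 ≥ 6 mo → qualifies.
Product B: score 786 ≥ 680; DTI 34.5% ≤ 43%; LTV 83.9% ≤ 90%; employment 40 ≥ 24 mo → qualifies.
Qualifying: Product A, Product B. Lowest rate is 6.07% → Product A.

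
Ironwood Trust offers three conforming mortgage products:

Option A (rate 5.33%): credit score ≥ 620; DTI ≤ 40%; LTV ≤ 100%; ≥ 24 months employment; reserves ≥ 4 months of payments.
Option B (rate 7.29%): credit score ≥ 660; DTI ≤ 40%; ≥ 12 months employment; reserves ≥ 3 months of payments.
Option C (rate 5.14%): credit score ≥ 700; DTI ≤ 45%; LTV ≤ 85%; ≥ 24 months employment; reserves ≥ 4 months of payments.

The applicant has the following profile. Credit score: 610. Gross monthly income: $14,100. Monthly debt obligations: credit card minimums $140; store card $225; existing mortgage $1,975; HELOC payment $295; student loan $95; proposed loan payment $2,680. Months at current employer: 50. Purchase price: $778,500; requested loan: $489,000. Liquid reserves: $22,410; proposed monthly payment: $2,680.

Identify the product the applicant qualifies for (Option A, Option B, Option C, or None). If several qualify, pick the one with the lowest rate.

None

Total debts = (140 + 225 + 1,975 + 295 + 95 + 2,680) = 5,410; DTI = 5,410/14,100 = 38.4%.
LTV = 489,000/778,500 = 62.8%.
Reserves = 22,410/2,680 = 8.4 months.
Option A: score 610 < 620; DTI 38.4% ≤ 40%; LTV 62.8% ≤ 100%; employment 50 ≥ 24 mo; reserves 8.4 ≥ 4 mo → does not qualify.
Option B: score 610 < 660; DTI 38.4% ≤ 40%; employment 50 ≥ 12 mo; reserves 8.4 ≥ 3 mo → does not qualify.
Option C: score 610 < 700; DTI 38.4% ≤ 45%; LTV 62.8% ≤ 85%; employment 50 ≥ 24 mo; reserves 8.4 ≥ 4 mo → does not qualify.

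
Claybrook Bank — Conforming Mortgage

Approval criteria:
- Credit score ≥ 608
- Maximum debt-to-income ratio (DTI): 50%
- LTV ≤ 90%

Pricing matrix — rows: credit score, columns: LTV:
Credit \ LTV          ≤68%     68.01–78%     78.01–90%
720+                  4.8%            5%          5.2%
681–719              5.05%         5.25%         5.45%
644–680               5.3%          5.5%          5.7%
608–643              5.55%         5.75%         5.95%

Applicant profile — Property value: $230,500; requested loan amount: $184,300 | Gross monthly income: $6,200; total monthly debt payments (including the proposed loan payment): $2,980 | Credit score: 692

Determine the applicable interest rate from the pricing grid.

5.45%

Credit score 692 ≥ 608; DTI: 2,980 ÷ 6,200 = 48.1%, within the 50% cap
Loan-to-value = 184,300/230,500 = 80% — pass (90% max)
Score 692 is in the 681–719 band; LTV 80% is in the 78.01–90% band → 5.45%.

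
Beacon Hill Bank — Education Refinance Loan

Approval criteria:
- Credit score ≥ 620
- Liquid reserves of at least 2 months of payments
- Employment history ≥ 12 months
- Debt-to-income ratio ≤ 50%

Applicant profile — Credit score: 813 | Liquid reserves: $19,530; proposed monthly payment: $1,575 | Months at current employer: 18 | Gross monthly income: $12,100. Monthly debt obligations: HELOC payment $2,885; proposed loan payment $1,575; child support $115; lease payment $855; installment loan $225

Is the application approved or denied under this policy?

Credit score 813 ≥ 620 (meets)
Liquid reserves cover 19,530/1,575 = 12.4 months — ≥ 2 required
Employment 18 ≥ 12 months
Total monthly debts = (2,885 + 1,575 + 115 + 855 + 225) = 5,655. DTI = 5,655/12,100 = 46.7% ≤ 50%
All criteria satisfied.

Approved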